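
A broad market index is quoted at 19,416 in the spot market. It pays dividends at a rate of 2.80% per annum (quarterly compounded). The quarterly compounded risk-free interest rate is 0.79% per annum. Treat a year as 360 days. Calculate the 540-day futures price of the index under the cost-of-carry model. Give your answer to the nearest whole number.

F = S · (1+r/4)^(4T) / (1+q/4)^(4T)
= 19416 × 1.011909 / 1.042742 = 19416 × 0.970431
F = 18,842

18,842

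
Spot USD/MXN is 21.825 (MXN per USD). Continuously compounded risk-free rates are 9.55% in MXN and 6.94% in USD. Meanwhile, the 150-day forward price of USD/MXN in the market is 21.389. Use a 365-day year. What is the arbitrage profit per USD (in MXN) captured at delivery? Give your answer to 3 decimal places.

Fair forward: F* = S·e^(carry·T), with carry = (r_MXN − r_USD) = 0.0955 − 0.0694 = 0.0261
F* = 21.825 · e^(0.0261 × 150/365) = 21.825 · e^0.010726 = 21.825 × 1.010784 = 22.0604
Market 21.389 < fair 22.0604: forward underpriced → reverse cash-and-carry (short spot, go long the forward).
At maturity, profit = |F_mkt − F*| = |21.389 − 22.0604| = 0.671 per USD (in MXN)

0.671 per USD (in MXN)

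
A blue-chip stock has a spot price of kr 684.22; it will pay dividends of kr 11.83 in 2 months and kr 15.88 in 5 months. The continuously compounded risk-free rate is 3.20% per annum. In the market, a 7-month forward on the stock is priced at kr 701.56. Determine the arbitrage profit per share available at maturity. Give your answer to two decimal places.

kr 32.40 per share

PV(dividends) I = 11.83·e^(−0.0320·2/12) + 15.88·e^(−0.0320·5/12) = 27.4367
Fair forward F* = (S − I)·e^(rT) = (684.22 − 27.4367)·e^0.018667 = 656.7833 × 1.018842 = 669.1584
Market kr 701.56 > fair 669.1584: forward overpriced → cash-and-carry (borrow at r, buy the stock and collect the dividends, short the forward).
Profit at T = |F_mkt − F*| = |701.56 − 669.1584| = kr 32.40 per share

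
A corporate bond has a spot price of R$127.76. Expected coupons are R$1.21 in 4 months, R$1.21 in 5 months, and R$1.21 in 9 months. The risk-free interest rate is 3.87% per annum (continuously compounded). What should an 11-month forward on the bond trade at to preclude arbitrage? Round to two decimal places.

R$128.68

PV(coupons) I = 1.21·e^(−0.0387·4/12) + 1.21·e^(−0.0387·5/12) + 1.21·e^(−0.0387·9/12)
I = 1.1945 + 1.1906 + 1.1754 = 3.5605
F = (S − I)·e^(rT) = (127.76 − 3.5605) · e^(0.0387·11/12)
= 124.1995 · e^0.035475 = 124.1995 × 1.036112 = R$128.68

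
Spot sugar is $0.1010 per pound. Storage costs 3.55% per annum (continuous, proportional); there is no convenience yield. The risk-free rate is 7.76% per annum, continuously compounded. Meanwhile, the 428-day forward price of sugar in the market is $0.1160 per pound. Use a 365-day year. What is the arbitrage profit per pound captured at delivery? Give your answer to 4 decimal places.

$0.0007 per pound

Fair forward: F* = S·e^(carry·T), with carry = (r + u) = 0.0776 + 0.0355 = 0.1131
F* = 0.1010 · e^(0.1131 × 428/365) = 0.1010 · e^0.132621 = 0.1010 × 1.141817 = $0.1153
Market $0.1160 > fair $0.1153: forward overpriced → cash-and-carry (buy spot, short the forward).
At maturity, profit = |F_mkt − F*| = |0.1160 − 0.1153| = $0.0007 per pound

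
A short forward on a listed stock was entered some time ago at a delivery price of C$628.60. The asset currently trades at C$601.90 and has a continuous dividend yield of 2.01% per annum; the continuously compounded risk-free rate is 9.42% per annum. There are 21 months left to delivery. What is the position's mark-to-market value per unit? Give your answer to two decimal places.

Current fair forward for the remaining 21 months: F = S·e^((r − q)·T), (r − q) = 0.0942 − 0.0201 = 0.0741
F = 601.90 · e^(0.0741 × 21/12) = 601.90 × 1.138458 = 685.2379
Value of long forward = (F − K)·e^(−rT) = (685.2379 − 628.60) · e^(−0.0942·21/12)
= 56.6379 × 0.848021 = 48.03
Short position value = −(long value) = -C$48.03

-C$48.03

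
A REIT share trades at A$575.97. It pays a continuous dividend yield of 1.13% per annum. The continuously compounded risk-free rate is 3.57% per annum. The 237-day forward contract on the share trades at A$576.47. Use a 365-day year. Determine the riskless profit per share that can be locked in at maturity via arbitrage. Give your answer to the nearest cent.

Fair forward: F* = S·e^(carry·T), with carry = (r − q) = 0.0357 − 0.0113 = 0.0244
F* = 575.97 · e^(0.0244 × 237/365) = 575.97 · e^0.015843 = 575.97 × 1.015969 = A$585.1677
Market A$576.47 < fair A$585.1677: forward underpriced → reverse cash-and-carry (short spot, go long the forward).
At maturity, profit = |F_mkt − F*| = |576.47 − 585.1677| = A$8.70 per share

A$8.70 per share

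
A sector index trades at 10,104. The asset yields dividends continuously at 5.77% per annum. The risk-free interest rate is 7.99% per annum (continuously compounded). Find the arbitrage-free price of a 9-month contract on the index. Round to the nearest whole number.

10,274

F = S·e^((r − q)T) = 10104 · e^((0.0799 − 0.0577) × 9/12)
= 10104 · e^0.016650 = 10104 × 1.016789
F = 10,274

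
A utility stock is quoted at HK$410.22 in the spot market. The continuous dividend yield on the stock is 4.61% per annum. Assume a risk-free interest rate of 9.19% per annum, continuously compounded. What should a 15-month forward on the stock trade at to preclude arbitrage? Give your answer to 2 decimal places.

F = S·e^((r − q)T) = 410.22 · e^((0.0919 − 0.0461) × 15/12)
= 410.22 · e^0.057250 = 410.22 × 1.058921
F = HK$434.39

HK$434.39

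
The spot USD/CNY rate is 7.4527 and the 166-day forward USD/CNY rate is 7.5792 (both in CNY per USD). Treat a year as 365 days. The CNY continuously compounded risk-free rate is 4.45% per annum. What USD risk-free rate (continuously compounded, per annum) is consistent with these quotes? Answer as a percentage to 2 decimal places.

F = S·e^((r_CNY − r_USD)T) ⇒ r_USD = r_CNY − ln(F/S)/T
ln(7.5792/7.4527) = 0.016831; /(166/365) = 0.037008
r_USD = 0.0445 − 0.037008 = 0.007492
r_USD = 0.75%

0.75%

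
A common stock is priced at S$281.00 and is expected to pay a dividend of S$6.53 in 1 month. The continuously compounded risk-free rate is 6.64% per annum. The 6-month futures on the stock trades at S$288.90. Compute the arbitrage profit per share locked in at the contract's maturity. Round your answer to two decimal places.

PV(dividends) I = 6.53·e^(−0.0664·1/12) = 6.4940
Fair futures F* = (S − I)·e^(rT) = (281.00 − 6.4940)·e^0.033200 = 274.5060 × 1.033757 = 283.7725
Market S$288.90 > fair 283.7725: forward overpriced → cash-and-carry (borrow at r, buy the stock and collect the dividends, short the forward).
Profit at T = |F_mkt − F*| = |288.90 − 283.7725| = S$5.13 per share

S$5.13 per share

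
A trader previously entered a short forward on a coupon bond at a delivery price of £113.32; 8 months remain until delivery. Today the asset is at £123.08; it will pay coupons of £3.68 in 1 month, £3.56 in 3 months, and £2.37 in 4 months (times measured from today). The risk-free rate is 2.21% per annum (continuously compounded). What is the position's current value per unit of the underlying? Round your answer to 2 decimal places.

-£1.85

PV(remaining coupons) I = 3.68·e^(−0.0221·1/12) + 3.56·e^(−0.0221·3/12) + 2.37·e^(−0.0221·4/12) = 9.5662
Current forward F = (S − I)·e^(rT) = (123.08 − 9.5662)·e^(0.0221·8/12) = 113.5138 × 1.014842 = 115.1986
Value (long) = (F − K)·e^(−rT) = (115.1986 − 113.32) × 0.985375 = 1.8511
Short position value = −(long value) = -£1.85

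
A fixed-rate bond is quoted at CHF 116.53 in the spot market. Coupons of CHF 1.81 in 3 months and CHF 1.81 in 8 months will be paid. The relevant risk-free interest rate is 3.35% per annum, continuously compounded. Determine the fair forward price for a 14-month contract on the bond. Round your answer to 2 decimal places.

PV(coupons) I = 1.81·e^(−0.0335·3/12) + 1.81·e^(−0.0335·8/12)
I = 1.7949 + 1.7700 = 3.5649
F = (S − I)·e^(rT) = (116.53 − 3.5649) · e^(0.0335·14/12)
= 112.9651 · e^0.039083 = 112.9651 × 1.039857 = CHF 117.47

CHF 117.47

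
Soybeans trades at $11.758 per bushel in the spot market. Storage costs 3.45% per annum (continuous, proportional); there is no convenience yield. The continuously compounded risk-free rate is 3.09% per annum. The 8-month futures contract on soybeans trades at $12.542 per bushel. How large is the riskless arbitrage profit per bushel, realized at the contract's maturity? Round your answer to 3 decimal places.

$0.260 per bushel

Fair futures: F* = S·e^(carry·T), with carry = (r + u) = 0.0309 + 0.0345 = 0.0654
F* = 11.758 · e^(0.0654 × 8/12) = 11.758 · e^0.043600 = 11.758 × 1.044564 = $12.2820
Market $12.542 > fair $12.2820: forward overpriced → cash-and-carry (buy spot, short the forward).
At maturity, profit = |F_mkt − F*| = |12.542 − 12.2820| = $0.260 per bushel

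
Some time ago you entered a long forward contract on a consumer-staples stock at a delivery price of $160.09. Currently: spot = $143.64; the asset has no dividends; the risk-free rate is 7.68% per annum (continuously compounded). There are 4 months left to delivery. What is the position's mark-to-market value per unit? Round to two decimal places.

Current fair forward for the remaining 4 months: F = S·e^(r·T), r = 0.0768
F = 143.64 · e^(0.0768 × 4/12) = 143.64 × 1.025930 = 147.3646
Value of long forward = (F − K)·e^(−rT) = (147.3646 − 160.09) · e^(−0.0768·4/12)
= -12.7254 × 0.974725 = -12.40

-$12.40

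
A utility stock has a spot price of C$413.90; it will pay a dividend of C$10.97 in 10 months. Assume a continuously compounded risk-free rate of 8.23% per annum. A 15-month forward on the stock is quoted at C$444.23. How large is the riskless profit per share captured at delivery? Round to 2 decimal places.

PV(dividends) I = 10.97·e^(−0.0823·10/12) = 10.2429
Fair forward F* = (S − I)·e^(rT) = (413.90 − 10.2429)·e^0.102875 = 403.6571 × 1.108353 = 447.3946
Market C$444.23 < fair 447.3946: forward underpriced → reverse cash-and-carry (short the stock, invest proceeds at r, pay the dividends, go long the forward).
Profit at T = |F_mkt − F*| = |444.23 − 447.3946| = C$3.16 per share

C$3.16 per share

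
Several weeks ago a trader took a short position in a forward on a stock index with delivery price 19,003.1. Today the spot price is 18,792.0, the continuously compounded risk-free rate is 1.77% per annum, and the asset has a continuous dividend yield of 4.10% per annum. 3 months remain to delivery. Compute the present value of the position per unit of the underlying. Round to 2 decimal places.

Current fair forward for the remaining 3 months: F = S·e^((r − q)·T), (r − q) = 0.0177 − 0.0410 = -0.0233
F = 18792.0 · e^(-0.0233 × 3/12) = 18792.0 × 0.99419193 = 18682.8547
Value of long forward = (F − K)·e^(−rT) = (18682.8547 − 19003.1) · e^(−0.0177·3/12)
= -320.2453 × 0.99558478 = -318.83
Short position value = −(long value) = 318.83

318.83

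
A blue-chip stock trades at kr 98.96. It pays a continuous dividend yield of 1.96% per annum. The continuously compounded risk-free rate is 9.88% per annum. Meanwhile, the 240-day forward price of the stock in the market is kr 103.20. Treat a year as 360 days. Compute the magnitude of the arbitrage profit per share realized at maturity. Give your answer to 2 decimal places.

kr 1.13 per share

Fair forward: F* = S·e^(carry·T), with carry = (r − q) = 0.0988 − 0.0196 = 0.0792
F* = 98.96 · e^(0.0792 × 240/360) = 98.96 · e^0.052800 = 98.96 × 1.054219 = kr 104.3255
Market kr 103.20 < fair kr 104.3255: forward underpriced → reverse cash-and-carry (short spot, go long the forward).
At maturity, profit = |F_mkt − F*| = |103.20 − 104.3255| = kr 1.13 per share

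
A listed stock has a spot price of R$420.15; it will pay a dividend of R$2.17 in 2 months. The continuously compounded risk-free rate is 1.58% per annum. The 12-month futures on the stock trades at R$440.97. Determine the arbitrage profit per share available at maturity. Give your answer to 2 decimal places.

PV(dividends) I = 2.17·e^(−0.0158·2/12) = 2.1643
Fair futures F* = (S − I)·e^(rT) = (420.15 − 2.1643)·e^0.015800 = 417.9857 × 1.015925 = 424.6421
Market R$440.97 > fair 424.6421: forward overpriced → cash-and-carry (borrow at r, buy the stock and collect the dividends, short the forward).
Profit at T = |F_mkt − F*| = |440.97 − 424.6421| = R$16.33 per share

R$16.33 per share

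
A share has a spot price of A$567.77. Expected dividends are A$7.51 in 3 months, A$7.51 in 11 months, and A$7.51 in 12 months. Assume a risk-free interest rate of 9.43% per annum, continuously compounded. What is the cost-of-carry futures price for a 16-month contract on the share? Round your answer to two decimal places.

A$619.96

PV(dividends) I = 7.51·e^(−0.0943·3/12) + 7.51·e^(−0.0943·11/12) + 7.51·e^(−0.0943·12/12)
I = 7.3350 + 6.8881 + 6.8342 = 21.0573
F = (S − I)·e^(rT) = (567.77 − 21.0573) · e^(0.0943·16/12)
= 546.7127 · e^0.125733 = 546.7127 × 1.133979 = A$619.96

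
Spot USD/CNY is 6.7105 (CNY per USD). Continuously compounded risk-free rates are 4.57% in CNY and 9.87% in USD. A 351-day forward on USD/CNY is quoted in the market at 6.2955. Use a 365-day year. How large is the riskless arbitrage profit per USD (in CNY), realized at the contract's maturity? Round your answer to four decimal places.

Fair forward: F* = S·e^(carry·T), with carry = (r_CNY − r_USD) = 0.0457 − 0.0987 = -0.0530
F* = 6.7105 · e^(-0.0530 × 351/365) = 6.7105 · e^-0.050967 = 6.7105 × 0.950310 = 6.3771
Market 6.2955 < fair 6.3771: forward underpriced → reverse cash-and-carry (short spot, go long the forward).
At maturity, profit = |F_mkt − F*| = |6.2955 − 6.3771| = 0.0816 per USD (in CNY)

0.0816 per USD (in CNY)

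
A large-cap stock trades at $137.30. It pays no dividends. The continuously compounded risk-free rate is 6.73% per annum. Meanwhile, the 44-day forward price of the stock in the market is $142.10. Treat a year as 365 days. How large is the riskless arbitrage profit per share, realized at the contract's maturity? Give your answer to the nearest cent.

Fair forward: F* = S·e^(carry·T), with carry = r = 0.0673
F* = 137.30 · e^(0.0673 × 44/365) = 137.30 · e^0.008113 = 137.30 × 1.008146 = $138.4184
Market $142.10 > fair $138.4184: forward overpriced → cash-and-carry (buy spot, short the forward).
At maturity, profit = |F_mkt − F*| = |142.10 − 138.4184| = $3.68 per share

$3.68 per share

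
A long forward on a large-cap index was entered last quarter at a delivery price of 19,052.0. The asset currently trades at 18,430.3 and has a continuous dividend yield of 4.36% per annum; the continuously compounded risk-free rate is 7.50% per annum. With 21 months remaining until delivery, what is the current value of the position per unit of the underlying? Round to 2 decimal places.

Current fair forward for the remaining 21 months: F = S·e^((r − q)·T), (r − q) = 0.0750 − 0.0436 = 0.0314
F = 18430.3 · e^(0.0314 × 21/12) = 18430.3 × 1.05648779 = 19471.3869
Value of long forward = (F − K)·e^(−rT) = (19471.3869 − 19052.0) · e^(−0.0750·21/12)
= 419.3869 × 0.87699850 = 367.80

367.80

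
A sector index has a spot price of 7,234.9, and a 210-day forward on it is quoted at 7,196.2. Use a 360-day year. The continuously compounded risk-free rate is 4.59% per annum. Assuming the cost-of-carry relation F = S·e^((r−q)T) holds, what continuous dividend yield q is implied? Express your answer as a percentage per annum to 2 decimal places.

From F = S·e^((r−q)T): (r − q) = ln(F/S)/T
ln(7196.2/7234.9) = ln(0.994651) = -0.005363
(r − q) = -0.005363 / (210/360) = -0.009194
q = r − ln(F/S)/T = 0.0459 + 0.009194 = 0.055094
q = 5.51%

5.51%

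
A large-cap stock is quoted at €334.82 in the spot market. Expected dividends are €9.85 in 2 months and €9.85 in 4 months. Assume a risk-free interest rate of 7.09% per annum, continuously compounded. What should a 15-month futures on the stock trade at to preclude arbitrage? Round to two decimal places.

€344.70

PV(dividends) I = 9.85·e^(−0.0709·2/12) + 9.85·e^(−0.0709·4/12)
I = 9.7343 + 9.6199 = 19.3542
F = (S − I)·e^(rT) = (334.82 − 19.3542) · e^(0.0709·15/12)
= 315.4658 · e^0.088625 = 315.4658 × 1.092671 = €344.70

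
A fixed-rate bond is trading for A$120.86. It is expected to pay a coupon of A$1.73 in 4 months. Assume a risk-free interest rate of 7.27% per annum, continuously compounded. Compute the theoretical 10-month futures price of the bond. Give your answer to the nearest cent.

A$126.61

PV(coupons) I = 1.73·e^(−0.0727·4/12)
I = 1.6886
F = (S − I)·e^(rT) = (120.86 − 1.6886) · e^(0.0727·10/12)
= 119.1714 · e^0.060583 = 119.1714 × 1.062456 = A$126.61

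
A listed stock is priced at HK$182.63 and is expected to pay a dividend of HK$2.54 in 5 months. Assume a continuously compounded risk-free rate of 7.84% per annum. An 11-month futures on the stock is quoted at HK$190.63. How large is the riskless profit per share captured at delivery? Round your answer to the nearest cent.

PV(dividends) I = 2.54·e^(−0.0784·5/12) = 2.4584
Fair futures F* = (S − I)·e^(rT) = (182.63 − 2.4584)·e^0.071867 = 180.1716 × 1.074512 = 193.5965
Market HK$190.63 < fair 193.5965: forward underpriced → reverse cash-and-carry (short the stock, invest proceeds at r, pay the dividends, go long the forward).
Profit at T = |F_mkt − F*| = |190.63 − 193.5965| = HK$2.97 per share

HK$2.97 per share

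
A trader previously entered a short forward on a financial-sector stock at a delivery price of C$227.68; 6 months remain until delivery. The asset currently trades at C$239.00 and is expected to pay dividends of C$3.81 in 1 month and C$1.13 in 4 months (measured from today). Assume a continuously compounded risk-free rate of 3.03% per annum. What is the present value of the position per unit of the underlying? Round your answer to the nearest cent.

PV(remaining dividends) I = 3.81·e^(−0.0303·1/12) + 1.13·e^(−0.0303·4/12) = 4.9190
Current forward F = (S − I)·e^(rT) = (239.00 − 4.9190)·e^(0.0303·6/12) = 234.0810 × 1.015265 = 237.6542
Value (long) = (F − K)·e^(−rT) = (237.6542 − 227.68) × 0.984964 = 9.8242
Short position value = −(long value) = -C$9.82

-C$9.82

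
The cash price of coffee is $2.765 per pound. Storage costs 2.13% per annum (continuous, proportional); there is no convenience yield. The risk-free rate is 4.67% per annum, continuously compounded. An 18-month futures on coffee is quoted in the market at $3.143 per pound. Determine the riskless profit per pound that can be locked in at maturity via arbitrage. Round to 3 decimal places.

Fair futures: F* = S·e^(carry·T), with carry = (r + u) = 0.0467 + 0.0213 = 0.0680
F* = 2.765 · e^(0.0680 × 18/12) = 2.765 · e^0.102000 = 2.765 × 1.107383 = $3.0619
Market $3.143 > fair $3.0619: forward overpriced → cash-and-carry (buy spot, short the forward).
At maturity, profit = |F_mkt − F*| = |3.143 − 3.0619| = $0.081 per pound

$0.081 per pound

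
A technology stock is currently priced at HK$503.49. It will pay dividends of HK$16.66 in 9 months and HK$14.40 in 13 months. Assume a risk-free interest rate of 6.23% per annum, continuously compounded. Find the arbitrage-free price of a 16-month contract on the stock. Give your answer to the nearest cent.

HK$515.20

PV(dividends) I = 16.66·e^(−0.0623·9/12) + 14.40·e^(−0.0623·13/12)
I = 15.8995 + 13.4602 = 29.3597
F = (S − I)·e^(rT) = (503.49 − 29.3597) · e^(0.0623·16/12)
= 474.1303 · e^0.083067 = 474.1303 × 1.086615 = HK$515.20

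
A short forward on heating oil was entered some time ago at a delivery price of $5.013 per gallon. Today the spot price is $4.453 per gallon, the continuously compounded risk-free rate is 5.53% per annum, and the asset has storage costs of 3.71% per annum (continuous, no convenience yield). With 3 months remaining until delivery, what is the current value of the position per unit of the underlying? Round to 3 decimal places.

$0.450 per gallon

Current fair forward for the remaining 3 months: F = S·e^((r + u)·T), (r + u) = 0.0553 + 0.0371 = 0.0924
F = 4.453 · e^(0.0924 × 3/12) = 4.453 × 1.023369 = 4.5571
Value of long forward = (F − K)·e^(−rT) = (4.5571 − 5.013) · e^(−0.0553·3/12)
= -0.4559 × 0.986270 = -0.450
Short position value = −(long value) = $0.450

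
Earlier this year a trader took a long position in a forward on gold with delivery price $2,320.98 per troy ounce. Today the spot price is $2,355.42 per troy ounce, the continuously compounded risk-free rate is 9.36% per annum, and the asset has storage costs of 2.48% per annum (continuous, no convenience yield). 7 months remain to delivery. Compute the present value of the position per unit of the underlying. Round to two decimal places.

Current fair forward for the remaining 7 months: F = S·e^((r + u)·T), (r + u) = 0.0936 + 0.0248 = 0.1184
F = 2355.42 · e^(0.1184 × 7/12) = 2355.42 × 1.07150764 = 2523.8505
Value of long forward = (F − K)·e^(−rT) = (2523.8505 − 2320.98) · e^(−0.0936·7/12)
= 202.8705 × 0.94686382 = 192.09

$192.09 per troy ounce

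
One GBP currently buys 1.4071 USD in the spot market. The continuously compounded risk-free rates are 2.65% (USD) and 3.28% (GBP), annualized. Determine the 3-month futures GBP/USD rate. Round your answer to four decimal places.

1.4049

F = S·e^((r_USD − r_GBP)T) = 1.4071 · e^((0.0265 − 0.0328) × 3/12)
= 1.4071 · e^-0.001575 = 1.4071 × 0.998426
F = 1.4049 USD per GBP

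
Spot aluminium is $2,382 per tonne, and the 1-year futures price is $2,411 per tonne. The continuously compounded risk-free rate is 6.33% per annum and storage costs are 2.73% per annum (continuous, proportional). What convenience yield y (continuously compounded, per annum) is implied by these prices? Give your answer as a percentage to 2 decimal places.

F = S·e^((r+u−y)T) ⇒ (r+u−y) = ln(F/S)/T
ln(2411/2382) = 0.012101; /T ⇒ 0.012101
y = r + u − ln(F/S)/T = 0.0633 + 0.0273 − 0.012101 = 0.078499
y = 7.85%

7.85%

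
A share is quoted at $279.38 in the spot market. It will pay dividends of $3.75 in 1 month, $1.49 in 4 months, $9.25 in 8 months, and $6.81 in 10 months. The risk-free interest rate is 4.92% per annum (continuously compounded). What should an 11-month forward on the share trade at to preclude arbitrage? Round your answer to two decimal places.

PV(dividends) I = 3.75·e^(−0.0492·1/12) + 1.49·e^(−0.0492·4/12) + 9.25·e^(−0.0492·8/12) + 6.81·e^(−0.0492·10/12)
I = 3.7347 + 1.4658 + 8.9515 + 6.5364 = 20.6884
F = (S − I)·e^(rT) = (279.38 − 20.6884) · e^(0.0492·11/12)
= 258.6916 · e^0.045100 = 258.6916 × 1.046132 = $270.63

$270.63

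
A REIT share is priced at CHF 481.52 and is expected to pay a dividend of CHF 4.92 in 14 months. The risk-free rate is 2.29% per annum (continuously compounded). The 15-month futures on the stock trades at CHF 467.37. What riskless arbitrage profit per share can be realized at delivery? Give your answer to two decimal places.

CHF 23.20 per share

PV(dividends) I = 4.92·e^(−0.0229·14/12) = 4.7903
Fair futures F* = (S − I)·e^(rT) = (481.52 − 4.7903)·e^0.028625 = 476.7297 × 1.029039 = 490.5735
Market CHF 467.37 < fair 490.5735: forward underpriced → reverse cash-and-carry (short the stock, invest proceeds at r, pay the dividends, go long the forward).
Profit at T = |F_mkt − F*| = |467.37 − 490.5735| = CHF 23.20 per share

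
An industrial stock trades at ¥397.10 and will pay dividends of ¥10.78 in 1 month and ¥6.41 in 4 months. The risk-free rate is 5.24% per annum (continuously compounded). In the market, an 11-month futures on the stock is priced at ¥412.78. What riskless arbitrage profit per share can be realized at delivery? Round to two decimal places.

¥14.01 per share

PV(dividends) I = 10.78·e^(−0.0524·1/12) + 6.41·e^(−0.0524·4/12) = 17.0320
Fair futures F* = (S − I)·e^(rT) = (397.10 − 17.0320)·e^0.048033 = 380.0680 × 1.049205 = 398.7692
Market ¥412.78 > fair 398.7692: forward overpriced → cash-and-carry (borrow at r, buy the stock and collect the dividends, short the forward).
Profit at T = |F_mkt − F*| = |412.78 − 398.7692| = ¥14.01 per share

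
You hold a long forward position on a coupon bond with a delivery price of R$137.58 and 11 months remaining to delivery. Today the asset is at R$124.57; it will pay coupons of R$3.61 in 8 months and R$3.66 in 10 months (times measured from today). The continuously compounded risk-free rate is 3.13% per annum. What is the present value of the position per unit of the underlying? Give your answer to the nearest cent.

-R$16.22

PV(remaining coupons) I = 3.61·e^(−0.0313·8/12) + 3.66·e^(−0.0313·10/12) = 7.1012
Current forward F = (S − I)·e^(rT) = (124.57 − 7.1012)·e^(0.0313·11/12) = 117.4688 × 1.029107 = 120.8880
Value (long) = (F − K)·e^(−rT) = (120.8880 − 137.58) × 0.971716 = -16.2199
Value = -R$16.22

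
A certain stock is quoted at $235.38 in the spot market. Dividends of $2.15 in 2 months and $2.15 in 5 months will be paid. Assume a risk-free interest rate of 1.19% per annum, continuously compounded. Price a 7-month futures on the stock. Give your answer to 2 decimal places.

$232.70

PV(dividends) I = 2.15·e^(−0.0119·2/12) + 2.15·e^(−0.0119·5/12)
I = 2.1457 + 2.1394 = 4.2851
F = (S − I)·e^(rT) = (235.38 − 4.2851) · e^(0.0119·7/12)
= 231.0949 · e^0.006942 = 231.0949 × 1.006966 = $232.70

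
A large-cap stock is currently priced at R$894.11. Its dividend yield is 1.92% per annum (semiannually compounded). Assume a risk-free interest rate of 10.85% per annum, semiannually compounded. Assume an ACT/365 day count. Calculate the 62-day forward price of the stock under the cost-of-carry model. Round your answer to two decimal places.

F = S · (1+r/2)^(2T) / (1+q/2)^(2T)
= 894.11 × 1.018110 / 1.003251 = 894.11 × 1.014811
F = R$907.35

R$907.35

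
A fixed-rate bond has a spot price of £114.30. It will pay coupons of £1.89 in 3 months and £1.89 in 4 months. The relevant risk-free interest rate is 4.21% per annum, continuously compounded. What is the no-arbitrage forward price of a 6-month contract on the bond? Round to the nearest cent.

£112.92

PV(coupons) I = 1.89·e^(−0.0421·3/12) + 1.89·e^(−0.0421·4/12)
I = 1.8702 + 1.8637 = 3.7339
F = (S − I)·e^(rT) = (114.30 − 3.7339) · e^(0.0421·6/12)
= 110.5661 · e^0.021050 = 110.5661 × 1.021273 = £112.92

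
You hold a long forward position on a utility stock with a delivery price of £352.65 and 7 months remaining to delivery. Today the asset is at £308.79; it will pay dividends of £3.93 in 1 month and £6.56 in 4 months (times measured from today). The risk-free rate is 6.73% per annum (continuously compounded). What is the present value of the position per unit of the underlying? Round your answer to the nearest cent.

PV(remaining dividends) I = 3.93·e^(−0.0673·1/12) + 6.56·e^(−0.0673·4/12) = 10.3225
Current forward F = (S − I)·e^(rT) = (308.79 − 10.3225)·e^(0.0673·7/12) = 298.4675 × 1.040039 = 310.4178
Value (long) = (F − K)·e^(−rT) = (310.4178 − 352.65) × 0.961502 = -40.6063
Value = -£40.61

-£40.61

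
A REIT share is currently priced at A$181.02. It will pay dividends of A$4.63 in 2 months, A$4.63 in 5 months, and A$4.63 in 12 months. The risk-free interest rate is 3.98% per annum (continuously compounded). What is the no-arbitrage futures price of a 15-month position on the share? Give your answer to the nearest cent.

A$175.96

PV(dividends) I = 4.63·e^(−0.0398·2/12) + 4.63·e^(−0.0398·5/12) + 4.63·e^(−0.0398·12/12)
I = 4.5994 + 4.5539 + 4.4493 = 13.6026
F = (S − I)·e^(rT) = (181.02 − 13.6026) · e^(0.0398·15/12)
= 167.4174 · e^0.049750 = 167.4174 × 1.051008 = A$175.96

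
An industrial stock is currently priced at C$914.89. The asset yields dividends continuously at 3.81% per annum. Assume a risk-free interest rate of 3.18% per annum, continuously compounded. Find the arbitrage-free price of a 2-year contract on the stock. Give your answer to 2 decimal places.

C$903.43

F = S·e^((r − q)T) = 914.89 · e^((0.0318 − 0.0381) × 2)
= 914.89 · e^-0.012600 = 914.89 × 0.987479
F = C$903.43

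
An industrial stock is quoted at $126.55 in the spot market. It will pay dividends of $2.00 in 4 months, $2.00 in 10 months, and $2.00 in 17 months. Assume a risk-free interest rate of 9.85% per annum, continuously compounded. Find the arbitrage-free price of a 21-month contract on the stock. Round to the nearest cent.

PV(dividends) I = 2.00·e^(−0.0985·4/12) + 2.00·e^(−0.0985·10/12) + 2.00·e^(−0.0985·17/12)
I = 1.9354 + 1.8424 + 1.7395 = 5.5173
F = (S − I)·e^(rT) = (126.55 − 5.5173) · e^(0.0985·21/12)
= 121.0327 · e^0.172375 = 121.0327 × 1.188123 = $143.80

$143.80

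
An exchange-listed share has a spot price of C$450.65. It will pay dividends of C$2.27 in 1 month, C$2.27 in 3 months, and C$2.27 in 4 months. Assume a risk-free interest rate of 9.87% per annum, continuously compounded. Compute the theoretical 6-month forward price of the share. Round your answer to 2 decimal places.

C$466.45

PV(dividends) I = 2.27·e^(−0.0987·1/12) + 2.27·e^(−0.0987·3/12) + 2.27·e^(−0.0987·4/12)
I = 2.2514 + 2.2147 + 2.1965 = 6.6626
F = (S − I)·e^(rT) = (450.65 − 6.6626) · e^(0.0987·6/12)
= 443.9874 · e^0.049350 = 443.9874 × 1.050588 = C$466.45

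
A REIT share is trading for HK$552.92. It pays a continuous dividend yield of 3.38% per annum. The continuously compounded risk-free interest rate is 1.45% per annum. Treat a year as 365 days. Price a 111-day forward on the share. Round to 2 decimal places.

HK$549.68

F = S·e^((r − q)T) = 552.92 · e^((0.0145 − 0.0338) × 111/365)
= 552.92 · e^-0.005869 = 552.92 × 0.994148
F = HK$549.68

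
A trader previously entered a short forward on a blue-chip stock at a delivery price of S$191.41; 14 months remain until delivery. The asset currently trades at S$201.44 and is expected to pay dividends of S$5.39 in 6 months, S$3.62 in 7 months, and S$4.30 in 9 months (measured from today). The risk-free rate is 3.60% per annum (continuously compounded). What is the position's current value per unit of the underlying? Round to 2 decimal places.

-S$4.88

PV(remaining dividends) I = 5.39·e^(−0.0360·6/12) + 3.62·e^(−0.0360·7/12) + 4.30·e^(−0.0360·9/12) = 13.0241
Current forward F = (S − I)·e^(rT) = (201.44 − 13.0241)·e^(0.0360·14/12) = 188.4159 × 1.042894 = 196.4978
Value (long) = (F − K)·e^(−rT) = (196.4978 − 191.41) × 0.958870 = 4.8785
Short position value = −(long value) = -S$4.88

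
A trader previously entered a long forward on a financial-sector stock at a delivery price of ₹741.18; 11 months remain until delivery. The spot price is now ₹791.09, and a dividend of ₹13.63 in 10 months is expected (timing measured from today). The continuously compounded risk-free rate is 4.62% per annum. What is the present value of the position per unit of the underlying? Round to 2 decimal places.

₹67.53

PV(remaining dividends) I = 13.63·e^(−0.0462·10/12) = 13.1152
Current forward F = (S − I)·e^(rT) = (791.09 − 13.1152)·e^(0.0462·11/12) = 777.9748 × 1.043260 = 811.6300
Value (long) = (F − K)·e^(−rT) = (811.6300 − 741.18) × 0.958534 = 67.5287
Value = ₹67.53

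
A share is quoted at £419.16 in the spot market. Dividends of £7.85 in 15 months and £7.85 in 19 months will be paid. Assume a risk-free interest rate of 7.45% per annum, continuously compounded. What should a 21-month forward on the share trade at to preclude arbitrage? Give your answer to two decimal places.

PV(dividends) I = 7.85·e^(−0.0745·15/12) + 7.85·e^(−0.0745·19/12)
I = 7.1520 + 6.9766 = 14.1286
F = (S − I)·e^(rT) = (419.16 − 14.1286) · e^(0.0745·21/12)
= 405.0314 · e^0.130375 = 405.0314 × 1.139256 = £461.43

£461.43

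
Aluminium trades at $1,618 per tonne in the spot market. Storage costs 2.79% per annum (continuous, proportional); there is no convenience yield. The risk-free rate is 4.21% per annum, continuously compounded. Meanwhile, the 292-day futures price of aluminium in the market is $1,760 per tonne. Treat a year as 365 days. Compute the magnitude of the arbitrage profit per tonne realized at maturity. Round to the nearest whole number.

$49 per tonne

Fair futures: F* = S·e^(carry·T), with carry = (r + u) = 0.0421 + 0.0279 = 0.0700
F* = 1618 · e^(0.0700 × 292/365) = 1618 · e^0.056000 = 1618 × 1.057598 = $1711.1936
Market $1760 > fair $1711.1936: forward overpriced → cash-and-carry (buy spot, short the forward).
At maturity, profit = |F_mkt − F*| = |1760 − 1711.1936| = $49 per tonne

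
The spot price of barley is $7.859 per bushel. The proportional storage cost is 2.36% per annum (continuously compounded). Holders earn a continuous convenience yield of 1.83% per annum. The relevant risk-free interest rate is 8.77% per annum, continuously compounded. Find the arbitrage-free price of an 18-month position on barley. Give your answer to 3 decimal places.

$9.035 per bushel

Net carry = r + u − y = 0.0877 + 0.0236 − 0.0183 = 0.0930
F = S·e^((r+u−y)T) = 7.859 · e^(0.0930 × 18/12) = 7.859 · e^0.139500
= 7.859 × 1.149699 = $9.035 per bushel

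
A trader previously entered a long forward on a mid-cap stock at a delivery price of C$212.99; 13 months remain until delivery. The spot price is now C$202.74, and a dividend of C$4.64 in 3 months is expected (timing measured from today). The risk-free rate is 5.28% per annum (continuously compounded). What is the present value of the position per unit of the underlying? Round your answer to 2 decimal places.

-C$2.99

PV(remaining dividends) I = 4.64·e^(−0.0528·3/12) = 4.5792
Current forward F = (S − I)·e^(rT) = (202.74 − 4.5792)·e^(0.0528·13/12) = 198.1608 × 1.058868 = 209.8261
Value (long) = (F − K)·e^(−rT) = (209.8261 − 212.99) × 0.944405 = -2.9880
Value = -C$2.99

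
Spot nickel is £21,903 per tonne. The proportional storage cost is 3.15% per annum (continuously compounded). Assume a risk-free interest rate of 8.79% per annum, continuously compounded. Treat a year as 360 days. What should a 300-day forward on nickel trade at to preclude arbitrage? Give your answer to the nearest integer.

£24,194 per tonne

Net carry = r + u − y = 0.0879 + 0.0315 − 0.0000 = 0.1194
F = S·e^((r+u−y)T) = 21903 · e^(0.1194 × 300/360) = 21903 · e^0.099500
= 21903 × 1.104618 = £24,194 per tonne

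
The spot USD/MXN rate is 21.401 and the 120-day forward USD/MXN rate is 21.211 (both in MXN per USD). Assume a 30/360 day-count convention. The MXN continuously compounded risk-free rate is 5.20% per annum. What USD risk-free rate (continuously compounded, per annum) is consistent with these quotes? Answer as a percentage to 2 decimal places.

7.88%

F = S·e^((r_MXN − r_USD)T) ⇒ r_USD = r_MXN − ln(F/S)/T
ln(21.211/21.401) = -0.008918; /(120/360) = -0.026754
r_USD = 0.0520 + 0.026754 = 0.078754
r_USD = 7.88%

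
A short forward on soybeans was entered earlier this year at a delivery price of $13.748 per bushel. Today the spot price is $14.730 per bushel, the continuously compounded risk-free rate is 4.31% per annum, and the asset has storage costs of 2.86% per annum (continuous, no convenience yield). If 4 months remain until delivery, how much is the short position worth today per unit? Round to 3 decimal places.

-$1.319 per bushel

Current fair forward for the remaining 4 months: F = S·e^((r + u)·T), (r + u) = 0.0431 + 0.0286 = 0.0717
F = 14.730 · e^(0.0717 × 4/12) = 14.730 × 1.024188 = 15.0863
Value of long forward = (F − K)·e^(−rT) = (15.0863 − 13.748) · e^(−0.0431·4/12)
= 1.3383 × 0.985736 = 1.319
Short position value = −(long value) = -$1.319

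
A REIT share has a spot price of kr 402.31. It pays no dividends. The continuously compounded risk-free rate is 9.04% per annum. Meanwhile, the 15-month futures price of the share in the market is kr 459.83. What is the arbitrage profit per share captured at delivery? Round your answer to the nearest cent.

Fair futures: F* = S·e^(carry·T), with carry = r = 0.0904
F* = 402.31 · e^(0.0904 × 15/12) = 402.31 · e^0.113000 = 402.31 × 1.119632 = kr 450.4391
Market kr 459.83 > fair kr 450.4391: forward overpriced → cash-and-carry (buy spot, short the forward).
At maturity, profit = |F_mkt − F*| = |459.83 − 450.4391| = kr 9.39 per share

kr 9.39 per share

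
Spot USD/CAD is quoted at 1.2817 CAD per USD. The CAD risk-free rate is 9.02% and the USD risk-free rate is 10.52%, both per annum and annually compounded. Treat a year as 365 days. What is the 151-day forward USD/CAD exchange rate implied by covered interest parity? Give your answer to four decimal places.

1.2745

By covered interest parity, F = S · (1+r_CAD)^T / (1+r_USD)^T
= 1.2817 × 1.036373 / 1.042249 = 1.2817 × 0.994362
F = 1.2745 CAD per USD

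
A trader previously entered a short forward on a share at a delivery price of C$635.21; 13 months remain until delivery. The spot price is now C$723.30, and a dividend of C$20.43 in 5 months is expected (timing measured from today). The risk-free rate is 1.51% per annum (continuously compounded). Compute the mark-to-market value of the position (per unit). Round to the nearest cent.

PV(remaining dividends) I = 20.43·e^(−0.0151·5/12) = 20.3019
Current forward F = (S − I)·e^(rT) = (723.30 − 20.3019)·e^(0.0151·13/12) = 702.9981 × 1.016493 = 714.5926
Value (long) = (F − K)·e^(−rT) = (714.5926 − 635.21) × 0.983775 = 78.0946
Short position value = −(long value) = -C$78.09

-C$78.09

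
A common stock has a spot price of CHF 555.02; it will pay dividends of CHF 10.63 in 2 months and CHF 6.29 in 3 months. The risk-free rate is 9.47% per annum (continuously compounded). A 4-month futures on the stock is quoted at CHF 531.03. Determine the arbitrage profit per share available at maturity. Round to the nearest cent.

PV(dividends) I = 10.63·e^(−0.0947·2/12) + 6.29·e^(−0.0947·3/12) = 16.6064
Fair futures F* = (S − I)·e^(rT) = (555.02 − 16.6064)·e^0.031567 = 538.4136 × 1.032071 = 555.6811
Market CHF 531.03 < fair 555.6811: forward underpriced → reverse cash-and-carry (short the stock, invest proceeds at r, pay the dividends, go long the forward).
Profit at T = |F_mkt − F*| = |531.03 − 555.6811| = CHF 24.65 per share

CHF 24.65 per share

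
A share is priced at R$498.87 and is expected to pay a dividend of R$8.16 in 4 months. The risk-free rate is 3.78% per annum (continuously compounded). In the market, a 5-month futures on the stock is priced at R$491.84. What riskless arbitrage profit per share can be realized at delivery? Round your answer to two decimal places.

PV(dividends) I = 8.16·e^(−0.0378·4/12) = 8.0578
Fair futures F* = (S − I)·e^(rT) = (498.87 − 8.0578)·e^0.015750 = 490.8122 × 1.015875 = 498.6038
Market R$491.84 < fair 498.6038: forward underpriced → reverse cash-and-carry (short the stock, invest proceeds at r, pay the dividends, go long the forward).
Profit at T = |F_mkt − F*| = |491.84 − 498.6038| = R$6.76 per share

R$6.76 per share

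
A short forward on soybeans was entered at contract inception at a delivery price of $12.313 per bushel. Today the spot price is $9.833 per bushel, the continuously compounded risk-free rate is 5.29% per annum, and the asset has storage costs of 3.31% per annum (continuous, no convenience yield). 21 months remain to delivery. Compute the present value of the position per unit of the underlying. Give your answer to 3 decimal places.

Current fair forward for the remaining 21 months: F = S·e^((r + u)·T), (r + u) = 0.0529 + 0.0331 = 0.0860
F = 9.833 · e^(0.0860 × 21/12) = 9.833 × 1.162415 = 11.4300
Value of long forward = (F − K)·e^(−rT) = (11.4300 − 12.313) · e^(−0.0529·21/12)
= -0.8830 × 0.911581 = -0.805
Short position value = −(long value) = $0.805

$0.805 per bushel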